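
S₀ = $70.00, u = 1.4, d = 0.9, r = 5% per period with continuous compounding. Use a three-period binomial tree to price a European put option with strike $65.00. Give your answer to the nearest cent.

$4.08

Risk-neutral probability p = (e^0.05 − 0.9)/(1.4 − 0.9) = 0.1513/0.5000 = 0.3025
Terminal stock prices: S_uuu = 192.1, S_uud = 123.5, S_udd = 79.38, S_ddd = 51.03
Terminal payoffs (K − S): max(-127.1, 0) = 0, max(-58.48, 0) = 0, max(-14.38, 0) = 0, max(13.97, 0) = 13.97
Node uu (S = 137.2): V_uu = e^(−0.05)·[0.3025·0.0000 + 0.6975·0.0000] = 0.0000
Node ud (S = 88.2): V_ud = e^(−0.05)·[0.3025·0.0000 + 0.6975·0.0000] = 0.0000
Node dd (S = 56.7): V_dd = e^(−0.05)·[0.3025·0.0000 + 0.6975·13.9700] = 9.2683
Node u (S = 98): V_u = e^(−0.05)·[0.3025·0.0000 + 0.6975·0.0000] = 0.0000
Node d (S = 63): V_d = e^(−0.05)·[0.3025·0.0000 + 0.6975·9.2683] = 6.1490
Node 0 (S = 70): V_0 = e^(−0.05)·[0.3025·0.0000 + 0.6975·6.1490] = 4.0795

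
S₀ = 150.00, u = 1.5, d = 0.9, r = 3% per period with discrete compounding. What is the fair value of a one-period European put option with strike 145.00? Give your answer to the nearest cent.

Risk-neutral probability p = (1 + 0.03 − 0.9)/(1.5 − 0.9) = 0.1300/0.6000 = 0.2167
Terminal stock prices: S_u = 225, S_d = 135
Terminal payoffs (K − S): max(-80, 0) = 0, max(10, 0) = 10
Node 0 (S = 150): V_0 = 1/1.03·[0.2167·0.0000 + 0.7833·10.0000] = 7.6052

7.61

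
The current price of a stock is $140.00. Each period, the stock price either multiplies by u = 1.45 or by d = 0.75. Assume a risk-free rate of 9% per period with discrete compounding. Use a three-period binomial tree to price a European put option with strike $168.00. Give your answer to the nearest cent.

Risk-neutral probability p = (1 + 0.09 − 0.75)/(1.45 − 0.75) = 0.3400/0.7000 = 0.4857
Terminal stock prices: S_uuu = 426.8, S_uud = 220.8, S_udd = 114.2, S_ddd = 59.06
Terminal payoffs (K − S): max(-258.8, 0) = 0, max(-52.76, 0) = 0, max(53.81, 0) = 53.81, max(108.9, 0) = 108.9
Node uu (S = 294.4): V_uu = 1/1.09·[0.4857·0.0000 + 0.5143·0.0000] = 0.0000
Node ud (S = 152.2): V_ud = 1/1.09·[0.4857·0.0000 + 0.5143·53.8125] = 25.3899
Node dd (S = 78.75): V_dd = 1/1.09·[0.4857·53.8125 + 0.5143·108.9375] = 75.3784
Node u (S = 203): V_u = 1/1.09·[0.4857·0.0000 + 0.5143·25.3899] = 11.9795
Node d (S = 105): V_d = 1/1.09·[0.4857·25.3899 + 0.5143·75.3784] = 46.8792
Node 0 (S = 140): V_0 = 1/1.09·[0.4857·11.9795 + 0.5143·46.8792] = 27.4568

$27.46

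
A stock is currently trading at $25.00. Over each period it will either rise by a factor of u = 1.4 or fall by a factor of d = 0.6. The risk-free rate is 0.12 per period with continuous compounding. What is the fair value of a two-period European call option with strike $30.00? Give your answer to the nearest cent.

$6.50

Risk-neutral probability p = (e^0.12 − 0.6)/(1.4 − 0.6) = 0.5275/0.8000 = 0.6594
Terminal stock prices: S_uu = 49, S_ud = 21, S_dd = 9
Terminal payoffs (S − K): max(19, 0) = 19, max(-9, 0) = 0, max(-21, 0) = 0
Node u (S = 35): V_u = e^(−0.12)·[0.6594·19.0000 + 0.3406·0.0000] = 11.1114
Node d (S = 15): V_d = e^(−0.12)·[0.6594·0.0000 + 0.3406·0.0000] = 0.0000
Node 0 (S = 25): V_0 = e^(−0.12)·[0.6594·11.1114 + 0.3406·0.0000] = 6.4980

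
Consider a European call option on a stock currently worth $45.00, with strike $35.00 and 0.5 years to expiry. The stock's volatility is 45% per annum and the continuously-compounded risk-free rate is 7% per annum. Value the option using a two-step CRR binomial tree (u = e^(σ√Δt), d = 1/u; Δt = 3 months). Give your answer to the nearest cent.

$12.83

CRR parameters: u = e^(σ√Δt) = e^(0.45·√0.25) = 1.2523, d = 1/u = 0.7985
Per-period rate: rΔt = 0.07·0.25 = 0.0175, so R = e^0.0175 = 1.0177
Risk-neutral probability p = (e^0.0175 − 0.7985)/(1.2523 − 0.7985) = 0.2191/0.4538 = 0.4829
Terminal stock prices: S_uu = 70.57, S_ud = 45, S_dd = 28.69
Terminal payoffs (S − K): max(35.57, 0) = 35.57, max(10, 0) = 10, max(-6.307, 0) = 0
Node u (S = 56.35): V_u = e^(−0.0175)·[0.4829·35.5740 + 0.5171·10.0000] = 21.9617
Node d (S = 35.93): V_d = e^(−0.0175)·[0.4829·10.0000 + 0.5171·0.0000] = 4.7451
Node 0 (S = 45): V_0 = e^(−0.0175)·[0.4829·21.9617 + 0.5171·4.7451] = 12.8323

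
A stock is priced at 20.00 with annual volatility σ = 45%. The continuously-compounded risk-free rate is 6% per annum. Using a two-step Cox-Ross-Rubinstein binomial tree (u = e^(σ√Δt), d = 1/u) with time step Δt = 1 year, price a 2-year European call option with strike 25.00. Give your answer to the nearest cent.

4.46

CRR parameters: u = e^(σ√Δt) = e^(0.45·√1) = 1.5683, d = 1/u = 0.6376
Per-period rate: rΔt = 0.06·1 = 0.06, so R = e^0.06 = 1.0618
Risk-neutral probability p = (e^0.06 − 0.6376)/(1.5683 − 0.6376) = 0.4242/0.9307 = 0.4558
Terminal stock prices: S_uu = 49.19, S_ud = 20, S_dd = 8.131
Terminal payoffs (S − K): max(24.19, 0) = 24.19, max(-5, 0) = 0, max(-16.87, 0) = 0
Node u (S = 31.37): V_u = e^(−0.06)·[0.4558·24.1921 + 0.5442·0.0000] = 10.3847
Node d (S = 12.75): V_d = e^(−0.06)·[0.4558·0.0000 + 0.5442·0.0000] = 0.0000
Node 0 (S = 20): V_0 = e^(−0.06)·[0.4558·10.3847 + 0.5442·0.0000] = 4.4577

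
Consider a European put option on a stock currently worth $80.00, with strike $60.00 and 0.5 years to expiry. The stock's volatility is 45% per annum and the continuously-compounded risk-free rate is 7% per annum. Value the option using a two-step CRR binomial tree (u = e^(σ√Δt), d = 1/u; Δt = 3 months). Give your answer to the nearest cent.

CRR parameters: u = e^(σ√Δt) = e^(0.45·√0.25) = 1.2523, d = 1/u = 0.7985
Per-period rate: rΔt = 0.07·0.25 = 0.0175, so R = e^0.0175 = 1.0177
Risk-neutral probability p = (e^0.0175 − 0.7985)/(1.2523 − 0.7985) = 0.2191/0.4538 = 0.4829
Terminal stock prices: S_uu = 125.5, S_ud = 80, S_dd = 51.01
Terminal payoffs (K − S): max(-65.46, 0) = 0, max(-20, 0) = 0, max(8.99, 0) = 8.99
Node u (S = 100.2): V_u = e^(−0.0175)·[0.4829·0.0000 + 0.5171·0.0000] = 0.0000
Node d (S = 63.88): V_d = e^(−0.0175)·[0.4829·0.0000 + 0.5171·8.9897] = 4.5681
Node 0 (S = 80): V_0 = e^(−0.0175)·[0.4829·0.0000 + 0.5171·4.5681] = 2.3212

$2.32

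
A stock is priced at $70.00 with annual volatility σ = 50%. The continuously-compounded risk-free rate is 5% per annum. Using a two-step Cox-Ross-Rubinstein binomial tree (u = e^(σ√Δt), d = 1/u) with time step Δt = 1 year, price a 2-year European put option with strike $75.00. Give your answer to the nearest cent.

CRR parameters: u = e^(σ√Δt) = e^(0.5·√1) = 1.6487, d = 1/u = 0.6065
Per-period rate: rΔt = 0.05·1 = 0.05, so R = e^0.05 = 1.0513
Risk-neutral probability p = (e^0.05 − 0.6065)/(1.6487 − 0.6065) = 0.4447/1.0422 = 0.4267
Terminal stock prices: S_uu = 190.3, S_ud = 70, S_dd = 25.75
Terminal payoffs (K − S): max(-115.3, 0) = 0, max(5, 0) = 5, max(49.25, 0) = 49.25
Node u (S = 115.4): V_u = e^(−0.05)·[0.4267·0.0000 + 0.5733·5.0000] = 2.7265
Node d (S = 42.46): V_d = e^(−0.05)·[0.4267·5.0000 + 0.5733·49.2484] = 28.8851
Node 0 (S = 70): V_0 = e^(−0.05)·[0.4267·2.7265 + 0.5733·28.8851] = 16.8579

$16.86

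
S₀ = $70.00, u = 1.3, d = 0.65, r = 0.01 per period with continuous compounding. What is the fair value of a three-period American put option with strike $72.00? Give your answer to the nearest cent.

$15.45

Risk-neutral probability p = (e^0.01 − 0.65)/(1.3 − 0.65) = 0.3601/0.6500 = 0.5539
Terminal stock prices: S_uuu = 153.8, S_uud = 76.9, S_udd = 38.45, S_ddd = 19.22
Terminal payoffs (K − S): max(-81.79, 0) = 0, max(-4.895, 0) = 0, max(33.55, 0) = 33.55, max(52.78, 0) = 52.78
Node uu (S = 118.3): continuation = e^(−0.01)·[0.5539·0.0000 + 0.4461·0.0000] = 0.0000; exercise value = 0.0000 ≤ continuation, so V_uu = 0.0000
Node ud (S = 59.15): continuation = e^(−0.01)·[0.5539·0.0000 + 0.4461·33.5525] = 14.8181; exercise value = 12.8500 ≤ continuation, so V_ud = 14.8181
Node dd (S = 29.58): continuation = e^(−0.01)·[0.5539·33.5525 + 0.4461·52.7763] = 41.7086; exercise value = 42.4250 > continuation, so V_dd = 42.4250 (exercise)
Node u (S = 91): continuation = e^(−0.01)·[0.5539·0.0000 + 0.4461·14.8181] = 6.5442; exercise value = 0.0000 ≤ continuation, so V_u = 6.5442
Node d (S = 45.5): continuation = e^(−0.01)·[0.5539·14.8181 + 0.4461·42.4250] = 26.8629; exercise value = 26.5000 ≤ continuation, so V_d = 26.8629
Node 0 (S = 70): continuation = e^(−0.01)·[0.5539·6.5442 + 0.4461·26.8629] = 15.4526; exercise value = 2.0000 ≤ continuation, so V_0 = 15.4526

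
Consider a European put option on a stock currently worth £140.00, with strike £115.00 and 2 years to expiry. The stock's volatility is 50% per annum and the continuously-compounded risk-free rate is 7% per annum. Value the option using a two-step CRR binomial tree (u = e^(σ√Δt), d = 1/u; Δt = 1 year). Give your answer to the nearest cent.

£16.87

CRR parameters: u = e^(σ√Δt) = e^(0.5·√1) = 1.6487, d = 1/u = 0.6065
Per-period rate: rΔt = 0.07·1 = 0.07, so R = e^0.07 = 1.0725
Risk-neutral probability p = (e^0.07 − 0.6065)/(1.6487 − 0.6065) = 0.4660/1.0422 = 0.4471
Terminal stock prices: S_uu = 380.6, S_ud = 140, S_dd = 51.5
Terminal payoffs (K − S): max(-265.6, 0) = 0, max(-25, 0) = 0, max(63.5, 0) = 63.5
Node u (S = 230.8): V_u = e^(−0.07)·[0.4471·0.0000 + 0.5529·0.0000] = 0.0000
Node d (S = 84.91): V_d = e^(−0.07)·[0.4471·0.0000 + 0.5529·63.4969] = 32.7331
Node 0 (S = 140): V_0 = e^(−0.07)·[0.4471·0.0000 + 0.5529·32.7331] = 16.8742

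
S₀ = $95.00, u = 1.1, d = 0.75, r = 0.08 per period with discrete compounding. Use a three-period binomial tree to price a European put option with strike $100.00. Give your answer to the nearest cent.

$1.98

Risk-neutral probability p = (1 + 0.08 − 0.75)/(1.1 − 0.75) = 0.3300/0.3500 = 0.9429
Terminal stock prices: S_uuu = 126.4, S_uud = 86.21, S_udd = 58.78, S_ddd = 40.08
Terminal payoffs (K − S): max(-26.45, 0) = 0, max(13.79, 0) = 13.79, max(41.22, 0) = 41.22, max(59.92, 0) = 59.92
Node uu (S = 115): V_uu = 1/1.08·[0.9429·0.0000 + 0.0571·13.7875] = 0.7295
Node ud (S = 78.38): V_ud = 1/1.08·[0.9429·13.7875 + 0.0571·41.2187] = 14.2176
Node dd (S = 53.44): V_dd = 1/1.08·[0.9429·41.2187 + 0.0571·59.9219] = 39.1551
Node u (S = 104.5): V_u = 1/1.08·[0.9429·0.7295 + 0.0571·14.2176] = 1.3891
Node d (S = 71.25): V_d = 1/1.08·[0.9429·14.2176 + 0.0571·39.1551] = 14.4839
Node 0 (S = 95): V_0 = 1/1.08·[0.9429·1.3891 + 0.0571·14.4839] = 1.9791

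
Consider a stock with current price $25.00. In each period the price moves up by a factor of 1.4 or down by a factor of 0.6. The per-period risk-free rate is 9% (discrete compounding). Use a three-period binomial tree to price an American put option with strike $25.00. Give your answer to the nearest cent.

Risk-neutral probability p = (1 + 0.09 − 0.6)/(1.4 − 0.6) = 0.4900/0.8000 = 0.6125
Terminal stock prices: S_uuu = 68.6, S_uud = 29.4, S_udd = 12.6, S_ddd = 5.4
Terminal payoffs (K − S): max(-43.6, 0) = 0, max(-4.4, 0) = 0, max(12.4, 0) = 12.4, max(19.6, 0) = 19.6
Node uu (S = 49): continuation = 1/1.09·[0.6125·0.0000 + 0.3875·0.0000] = 0.0000; exercise value = 0.0000 ≤ continuation, so V_uu = 0.0000
Node ud (S = 21): continuation = 1/1.09·[0.6125·0.0000 + 0.3875·12.4000] = 4.4083; exercise value = 4.0000 ≤ continuation, so V_ud = 4.4083
Node dd (S = 9): continuation = 1/1.09·[0.6125·12.4000 + 0.3875·19.6000] = 13.9358; exercise value = 16.0000 > continuation, so V_dd = 16.0000 (exercise)
Node u (S = 35): continuation = 1/1.09·[0.6125·0.0000 + 0.3875·4.4083] = 1.5672; exercise value = 0.0000 ≤ continuation, so V_u = 1.5672
Node d (S = 15): continuation = 1/1.09·[0.6125·4.4083 + 0.3875·16.0000] = 8.1652; exercise value = 10.0000 > continuation, so V_d = 10.0000 (exercise)
Node 0 (S = 25): continuation = 1/1.09·[0.6125·1.5672 + 0.3875·10.0000] = 4.4357; exercise value = 0.0000 ≤ continuation, so V_0 = 4.4357

$4.44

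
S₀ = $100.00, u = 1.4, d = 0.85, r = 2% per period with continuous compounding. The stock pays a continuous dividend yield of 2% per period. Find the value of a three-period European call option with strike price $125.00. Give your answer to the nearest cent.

$9.21

Per-period risk-free factor R = e^0.02 = 1.0202; dividend-adjusted growth = e^(0.02−0.02) = 1.0000.
Risk-neutral probability p = (1.0000 − 0.85)/(1.4 − 0.85) = 0.1500/0.5500 = 0.2727
Terminal stock prices: S_uuu = 274.4, S_uud = 166.6, S_udd = 101.1, S_ddd = 61.41
Terminal payoffs (S − K): max(149.4, 0) = 149.4, max(41.6, 0) = 41.6, max(-23.85, 0) = 0, max(-63.59, 0) = 0
Node uu (S = 196): V_uu = e^(−0.02)·[0.2727·149.4000 + 0.7273·41.6000] = 69.5941
Node ud (S = 119): V_ud = e^(−0.02)·[0.2727·41.6000 + 0.7273·0.0000] = 11.1208
Node dd (S = 72.25): V_dd = e^(−0.02)·[0.2727·0.0000 + 0.7273·0.0000] = 0.0000
Node u (S = 140): V_u = e^(−0.02)·[0.2727·69.5941 + 0.7273·11.1208] = 26.5321
Node d (S = 85): V_d = e^(−0.02)·[0.2727·11.1208 + 0.7273·0.0000] = 2.9729
Node 0 (S = 100): V_0 = e^(−0.02)·[0.2727·26.5321 + 0.7273·2.9729] = 9.2120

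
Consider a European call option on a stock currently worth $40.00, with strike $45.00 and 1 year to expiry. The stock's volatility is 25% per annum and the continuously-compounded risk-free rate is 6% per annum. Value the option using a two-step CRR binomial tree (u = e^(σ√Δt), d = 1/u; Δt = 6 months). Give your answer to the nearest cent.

$3.31

CRR parameters: u = e^(σ√Δt) = e^(0.25·√0.5) = 1.1934, d = 1/u = 0.8380
Per-period rate: rΔt = 0.06·0.5 = 0.03, so R = e^0.03 = 1.0305
Risk-neutral probability p = (e^0.03 − 0.8380)/(1.1934 − 0.8380) = 0.1925/0.3554 = 0.5416
Terminal stock prices: S_uu = 56.96, S_ud = 40, S_dd = 28.09
Terminal payoffs (S − K): max(11.96, 0) = 11.96, max(-5, 0) = 0, max(-16.91, 0) = 0
Node u (S = 47.73): V_u = e^(−0.03)·[0.5416·11.9648 + 0.4584·0.0000] = 6.2887
Node d (S = 33.52): V_d = e^(−0.03)·[0.5416·0.0000 + 0.4584·0.0000] = 0.0000
Node 0 (S = 40): V_0 = e^(−0.03)·[0.5416·6.2887 + 0.4584·0.0000] = 3.3054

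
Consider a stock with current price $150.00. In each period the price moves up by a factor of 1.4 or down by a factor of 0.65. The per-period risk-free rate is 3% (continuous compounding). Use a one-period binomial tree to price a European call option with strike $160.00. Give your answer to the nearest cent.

$24.61

Risk-neutral probability p = (e^0.03 − 0.65)/(1.4 − 0.65) = 0.3805/0.7500 = 0.5073
Terminal stock prices: S_u = 210, S_d = 97.5
Terminal payoffs (S − K): max(50, 0) = 50, max(-62.5, 0) = 0
Node 0 (S = 150): V_0 = e^(−0.03)·[0.5073·50.0000 + 0.4927·0.0000] = 24.6140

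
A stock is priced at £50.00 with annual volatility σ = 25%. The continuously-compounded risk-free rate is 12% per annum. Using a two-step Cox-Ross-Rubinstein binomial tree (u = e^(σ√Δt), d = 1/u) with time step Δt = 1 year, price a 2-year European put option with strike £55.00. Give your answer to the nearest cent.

CRR parameters: u = e^(σ√Δt) = e^(0.25·√1) = 1.2840, d = 1/u = 0.7788
Per-period rate: rΔt = 0.12·1 = 0.12, so R = e^0.12 = 1.1275
Risk-neutral probability p = (e^0.12 − 0.7788)/(1.2840 − 0.7788) = 0.3487/0.5052 = 0.6902
Terminal stock prices: S_uu = 82.44, S_ud = 50, S_dd = 30.33
Terminal payoffs (K − S): max(-27.44, 0) = 0, max(5, 0) = 5, max(24.67, 0) = 24.67
Node u (S = 64.2): V_u = e^(−0.12)·[0.6902·0.0000 + 0.3098·5.0000] = 1.3739
Node d (S = 38.94): V_d = e^(−0.12)·[0.6902·5.0000 + 0.3098·24.6735] = 9.8406
Node 0 (S = 50): V_0 = e^(−0.12)·[0.6902·1.3739 + 0.3098·9.8406] = 3.5451

£3.55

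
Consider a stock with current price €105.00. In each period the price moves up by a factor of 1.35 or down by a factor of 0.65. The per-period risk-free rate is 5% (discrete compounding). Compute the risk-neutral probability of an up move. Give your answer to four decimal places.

p = 0.5714

Risk-neutral probability p = (1 + 0.05 − 0.65)/(1.35 − 0.65) = 0.4000/0.7000 = 0.5714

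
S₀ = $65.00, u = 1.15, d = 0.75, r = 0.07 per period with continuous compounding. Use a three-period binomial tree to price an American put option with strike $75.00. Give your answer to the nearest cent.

Risk-neutral probability p = (e^0.07 − 0.75)/(1.15 − 0.75) = 0.3225/0.4000 = 0.8063
Terminal stock prices: S_uuu = 98.86, S_uud = 64.47, S_udd = 42.05, S_ddd = 27.42
Terminal payoffs (K − S): max(-23.86, 0) = 0, max(10.53, 0) = 10.53, max(32.95, 0) = 32.95, max(47.58, 0) = 47.58
Node uu (S = 85.96): continuation = e^(−0.07)·[0.8063·0.0000 + 0.1937·10.5281] = 1.9017; exercise value = 0.0000 ≤ continuation, so V_uu = 1.9017
Node ud (S = 56.06): continuation = e^(−0.07)·[0.8063·10.5281 + 0.1937·32.9531] = 13.8670; exercise value = 18.9375 > continuation, so V_ud = 18.9375 (exercise)
Node dd (S = 36.56): continuation = e^(−0.07)·[0.8063·32.9531 + 0.1937·47.5781] = 33.3670; exercise value = 38.4375 > continuation, so V_dd = 38.4375 (exercise)
Node u (S = 74.75): continuation = e^(−0.07)·[0.8063·1.9017 + 0.1937·18.9375] = 4.8504; exercise value = 0.2500 ≤ continuation, so V_u = 4.8504
Node d (S = 48.75): continuation = e^(−0.07)·[0.8063·18.9375 + 0.1937·38.4375] = 21.1795; exercise value = 26.2500 > continuation, so V_d = 26.2500 (exercise)
Node 0 (S = 65): continuation = e^(−0.07)·[0.8063·4.8504 + 0.1937·26.2500] = 8.3879; exercise value = 10.0000 > continuation, so V_0 = 10.0000 (exercise)

$10.00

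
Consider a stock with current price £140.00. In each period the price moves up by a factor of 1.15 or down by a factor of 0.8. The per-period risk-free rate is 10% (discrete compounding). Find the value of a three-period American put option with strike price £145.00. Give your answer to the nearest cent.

£5.93

Risk-neutral probability p = (1 + 0.1 − 0.8)/(1.15 − 0.8) = 0.3000/0.3500 = 0.8571
Terminal stock prices: S_uuu = 212.9, S_uud = 148.1, S_udd = 103, S_ddd = 71.68
Terminal payoffs (K − S): max(-67.92, 0) = 0, max(-3.12, 0) = 0, max(41.96, 0) = 41.96, max(73.32, 0) = 73.32
Node uu (S = 185.1): continuation = 1/1.1·[0.8571·0.0000 + 0.1429·0.0000] = 0.0000; exercise value = 0.0000 ≤ continuation, so V_uu = 0.0000
Node ud (S = 128.8): continuation = 1/1.1·[0.8571·0.0000 + 0.1429·41.9600] = 5.4494; exercise value = 16.2000 > continuation, so V_ud = 16.2000 (exercise)
Node dd (S = 89.6): continuation = 1/1.1·[0.8571·41.9600 + 0.1429·73.3200] = 42.2182; exercise value = 55.4000 > continuation, so V_dd = 55.4000 (exercise)
Node u (S = 161): continuation = 1/1.1·[0.8571·0.0000 + 0.1429·16.2000] = 2.1039; exercise value = 0.0000 ≤ continuation, so V_u = 2.1039
Node d (S = 112): continuation = 1/1.1·[0.8571·16.2000 + 0.1429·55.4000] = 19.8182; exercise value = 33.0000 > continuation, so V_d = 33.0000 (exercise)
Node 0 (S = 140): continuation = 1/1.1·[0.8571·2.1039 + 0.1429·33.0000] = 5.9251; exercise value = 5.0000 ≤ continuation, so V_0 = 5.9251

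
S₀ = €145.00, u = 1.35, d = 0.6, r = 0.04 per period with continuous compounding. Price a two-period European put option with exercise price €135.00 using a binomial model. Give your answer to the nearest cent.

€20.84

Risk-neutral probability p = (e^0.04 − 0.6)/(1.35 − 0.6) = 0.4408/0.7500 = 0.5877
Terminal stock prices: S_uu = 264.3, S_ud = 117.4, S_dd = 52.2
Terminal payoffs (K − S): max(-129.3, 0) = 0, max(17.55, 0) = 17.55, max(82.8, 0) = 82.8
Node u (S = 195.8): V_u = e^(−0.04)·[0.5877·0.0000 + 0.4123·17.5500] = 6.9513
Node d (S = 87): V_d = e^(−0.04)·[0.5877·17.5500 + 0.4123·82.8000] = 42.7066
Node 0 (S = 145): V_0 = e^(−0.04)·[0.5877·6.9513 + 0.4123·42.7066] = 20.8410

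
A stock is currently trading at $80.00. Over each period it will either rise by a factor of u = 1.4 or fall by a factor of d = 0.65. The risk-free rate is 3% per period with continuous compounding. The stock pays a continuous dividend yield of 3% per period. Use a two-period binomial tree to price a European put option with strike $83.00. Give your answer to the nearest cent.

Per-period risk-free factor R = e^0.03 = 1.0305; dividend-adjusted growth = e^(0.03−0.03) = 1.0000.
Risk-neutral probability p = (1.0000 − 0.65)/(1.4 − 0.65) = 0.3500/0.7500 = 0.4667
Terminal stock prices: S_uu = 156.8, S_ud = 72.8, S_dd = 33.8
Terminal payoffs (K − S): max(-73.8, 0) = 0, max(10.2, 0) = 10.2, max(49.2, 0) = 49.2
Node u (S = 112): V_u = e^(−0.03)·[0.4667·0.0000 + 0.5333·10.2000] = 5.2792
Node d (S = 52): V_d = e^(−0.03)·[0.4667·10.2000 + 0.5333·49.2000] = 30.0838
Node 0 (S = 80): V_0 = e^(−0.03)·[0.4667·5.2792 + 0.5333·30.0838] = 17.9613

$17.96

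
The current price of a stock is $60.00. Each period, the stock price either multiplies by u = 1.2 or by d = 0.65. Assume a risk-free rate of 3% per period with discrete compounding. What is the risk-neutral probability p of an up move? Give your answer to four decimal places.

p = 0.6909

Risk-neutral probability p = (1 + 0.03 − 0.65)/(1.2 − 0.65) = 0.3800/0.5500 = 0.6909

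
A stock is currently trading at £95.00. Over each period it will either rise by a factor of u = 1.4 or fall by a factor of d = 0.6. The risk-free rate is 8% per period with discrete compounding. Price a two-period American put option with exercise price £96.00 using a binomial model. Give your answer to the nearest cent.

£17.78

Risk-neutral probability p = (1 + 0.08 − 0.6)/(1.4 − 0.6) = 0.4800/0.8000 = 0.6000
Terminal stock prices: S_uu = 186.2, S_ud = 79.8, S_dd = 34.2
Terminal payoffs (K − S): max(-90.2, 0) = 0, max(16.2, 0) = 16.2, max(61.8, 0) = 61.8
Node u (S = 133): continuation = 1/1.08·[0.6000·0.0000 + 0.4000·16.2000] = 6.0000; exercise value = 0.0000 ≤ continuation, so V_u = 6.0000
Node d (S = 57): continuation = 1/1.08·[0.6000·16.2000 + 0.4000·61.8000] = 31.8889; exercise value = 39.0000 > continuation, so V_d = 39.0000 (exercise)
Node 0 (S = 95): continuation = 1/1.08·[0.6000·6.0000 + 0.4000·39.0000] = 17.7778; exercise value = 1.0000 ≤ continuation, so V_0 = 17.7778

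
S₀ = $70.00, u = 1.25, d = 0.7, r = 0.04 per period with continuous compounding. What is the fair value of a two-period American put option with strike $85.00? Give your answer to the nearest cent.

Risk-neutral probability p = (e^0.04 − 0.7)/(1.25 − 0.7) = 0.3408/0.5500 = 0.6197
Terminal stock prices: S_uu = 109.4, S_ud = 61.25, S_dd = 34.3
Terminal payoffs (K − S): max(-24.38, 0) = 0, max(23.75, 0) = 23.75, max(50.7, 0) = 50.7
Node u (S = 87.5): continuation = e^(−0.04)·[0.6197·0.0000 + 0.3803·23.7500] = 8.6790; exercise value = 0.0000 ≤ continuation, so V_u = 8.6790
Node d (S = 49): continuation = e^(−0.04)·[0.6197·23.7500 + 0.3803·50.7000] = 32.6671; exercise value = 36.0000 > continuation, so V_d = 36.0000 (exercise)
Node 0 (S = 70): continuation = e^(−0.04)·[0.6197·8.6790 + 0.3803·36.0000] = 18.3226; exercise value = 15.0000 ≤ continuation, so V_0 = 18.3226

$18.32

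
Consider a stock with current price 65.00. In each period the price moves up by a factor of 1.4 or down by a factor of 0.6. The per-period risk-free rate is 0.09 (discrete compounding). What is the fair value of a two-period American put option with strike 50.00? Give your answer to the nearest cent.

Risk-neutral probability p = (1 + 0.09 − 0.6)/(1.4 − 0.6) = 0.4900/0.8000 = 0.6125
Terminal stock prices: S_uu = 127.4, S_ud = 54.6, S_dd = 23.4
Terminal payoffs (K − S): max(-77.4, 0) = 0, max(-4.6, 0) = 0, max(26.6, 0) = 26.6
Node u (S = 91): continuation = 1/1.09·[0.6125·0.0000 + 0.3875·0.0000] = 0.0000; exercise value = 0.0000 ≤ continuation, so V_u = 0.0000
Node d (S = 39): continuation = 1/1.09·[0.6125·0.0000 + 0.3875·26.6000] = 9.4564; exercise value = 11.0000 > continuation, so V_d = 11.0000 (exercise)
Node 0 (S = 65): continuation = 1/1.09·[0.6125·0.0000 + 0.3875·11.0000] = 3.9106; exercise value = 0.0000 ≤ continuation, so V_0 = 3.9106

3.91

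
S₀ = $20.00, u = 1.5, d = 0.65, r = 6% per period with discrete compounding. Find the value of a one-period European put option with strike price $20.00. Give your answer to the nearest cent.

$3.42

Risk-neutral probability p = (1 + 0.06 − 0.65)/(1.5 − 0.65) = 0.4100/0.8500 = 0.4824
Terminal stock prices: S_u = 30, S_d = 13
Terminal payoffs (K − S): max(-10, 0) = 0, max(7, 0) = 7
Node 0 (S = 20): V_0 = 1/1.06·[0.4824·0.0000 + 0.5176·7.0000] = 3.4184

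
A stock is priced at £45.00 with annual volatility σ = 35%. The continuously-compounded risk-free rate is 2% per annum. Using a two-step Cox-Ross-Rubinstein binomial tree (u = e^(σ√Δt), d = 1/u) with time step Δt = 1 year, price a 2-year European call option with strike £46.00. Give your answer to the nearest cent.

CRR parameters: u = e^(σ√Δt) = e^(0.35·√1) = 1.4191, d = 1/u = 0.7047
Per-period rate: rΔt = 0.02·1 = 0.02, so R = e^0.02 = 1.0202
Risk-neutral probability p = (e^0.02 − 0.7047)/(1.4191 − 0.7047) = 0.3155/0.7144 = 0.4417
Terminal stock prices: S_uu = 90.62, S_ud = 45, S_dd = 22.35
Terminal payoffs (S − K): max(44.62, 0) = 44.62, max(-1, 0) = 0, max(-23.65, 0) = 0
Node u (S = 63.86): V_u = e^(−0.02)·[0.4417·44.6189 + 0.5583·0.0000] = 19.3162
Node d (S = 31.71): V_d = e^(−0.02)·[0.4417·0.0000 + 0.5583·0.0000] = 0.0000
Node 0 (S = 45): V_0 = e^(−0.02)·[0.4417·19.3162 + 0.5583·0.0000] = 8.3623

£8.36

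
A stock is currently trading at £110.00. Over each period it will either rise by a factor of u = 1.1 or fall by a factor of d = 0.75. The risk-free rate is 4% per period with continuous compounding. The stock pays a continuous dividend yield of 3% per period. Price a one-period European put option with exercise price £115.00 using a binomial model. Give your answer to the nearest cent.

Per-period risk-free factor R = e^0.04 = 1.0408; dividend-adjusted growth = e^(0.04−0.03) = 1.0101.
Risk-neutral probability p = (1.0101 − 0.75)/(1.1 − 0.75) = 0.2601/0.3500 = 0.7430
Terminal stock prices: S_u = 121, S_d = 82.5
Terminal payoffs (K − S): max(-6, 0) = 0, max(32.5, 0) = 32.5
Node 0 (S = 110): V_0 = e^(−0.04)·[0.7430·0.0000 + 0.2570·32.5000] = 8.0250

£8.02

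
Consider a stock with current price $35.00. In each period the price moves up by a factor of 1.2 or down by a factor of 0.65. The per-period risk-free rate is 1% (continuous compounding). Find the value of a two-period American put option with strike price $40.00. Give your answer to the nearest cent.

Risk-neutral probability p = (e^0.01 − 0.65)/(1.2 − 0.65) = 0.3601/0.5500 = 0.6546
Terminal stock prices: S_uu = 50.4, S_ud = 27.3, S_dd = 14.79
Terminal payoffs (K − S): max(-10.4, 0) = 0, max(12.7, 0) = 12.7, max(25.21, 0) = 25.21
Node u (S = 42): continuation = e^(−0.01)·[0.6546·0.0000 + 0.3454·12.7000] = 4.3425; exercise value = 0.0000 ≤ continuation, so V_u = 4.3425
Node d (S = 22.75): continuation = e^(−0.01)·[0.6546·12.7000 + 0.3454·25.2125] = 16.8520; exercise value = 17.2500 > continuation, so V_d = 17.2500 (exercise)
Node 0 (S = 35): continuation = e^(−0.01)·[0.6546·4.3425 + 0.3454·17.2500] = 8.7127; exercise value = 5.0000 ≤ continuation, so V_0 = 8.7127

$8.71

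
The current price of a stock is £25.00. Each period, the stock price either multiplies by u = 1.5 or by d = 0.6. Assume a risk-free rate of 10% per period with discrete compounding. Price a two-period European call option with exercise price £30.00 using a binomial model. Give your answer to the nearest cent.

£6.70

Risk-neutral probability p = (1 + 0.1 − 0.6)/(1.5 − 0.6) = 0.5000/0.9000 = 0.5556
Terminal stock prices: S_uu = 56.25, S_ud = 22.5, S_dd = 9
Terminal payoffs (S − K): max(26.25, 0) = 26.25, max(-7.5, 0) = 0, max(-21, 0) = 0
Node u (S = 37.5): V_u = 1/1.1·[0.5556·26.2500 + 0.4444·0.0000] = 13.2576
Node d (S = 15): V_d = 1/1.1·[0.5556·0.0000 + 0.4444·0.0000] = 0.0000
Node 0 (S = 25): V_0 = 1/1.1·[0.5556·13.2576 + 0.4444·0.0000] = 6.6957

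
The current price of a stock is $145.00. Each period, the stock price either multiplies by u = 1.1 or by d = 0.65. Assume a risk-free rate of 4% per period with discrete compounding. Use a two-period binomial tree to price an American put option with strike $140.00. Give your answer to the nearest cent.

$9.75

Risk-neutral probability p = (1 + 0.04 − 0.65)/(1.1 − 0.65) = 0.3900/0.4500 = 0.8667
Terminal stock prices: S_uu = 175.5, S_ud = 103.7, S_dd = 61.26
Terminal payoffs (K − S): max(-35.45, 0) = 0, max(36.33, 0) = 36.33, max(78.74, 0) = 78.74
Node u (S = 159.5): continuation = 1/1.04·[0.8667·0.0000 + 0.1333·36.3250] = 4.6571; exercise value = 0.0000 ≤ continuation, so V_u = 4.6571
Node d (S = 94.25): continuation = 1/1.04·[0.8667·36.3250 + 0.1333·78.7375] = 40.3654; exercise value = 45.7500 > continuation, so V_d = 45.7500 (exercise)
Node 0 (S = 145): continuation = 1/1.04·[0.8667·4.6571 + 0.1333·45.7500] = 9.7463; exercise value = 0.0000 ≤ continuation, so V_0 = 9.7463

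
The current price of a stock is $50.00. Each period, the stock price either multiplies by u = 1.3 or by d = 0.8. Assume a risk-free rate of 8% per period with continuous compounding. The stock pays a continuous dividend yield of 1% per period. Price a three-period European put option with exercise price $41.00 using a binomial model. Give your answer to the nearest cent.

Per-period risk-free factor R = e^0.08 = 1.0833; dividend-adjusted growth = e^(0.08−0.01) = 1.0725.
Risk-neutral probability p = (1.0725 − 0.8)/(1.3 − 0.8) = 0.2725/0.5000 = 0.5450
Terminal stock prices: S_uuu = 109.9, S_uud = 67.6, S_udd = 41.6, S_ddd = 25.6
Terminal payoffs (K − S): max(-68.85, 0) = 0, max(-26.6, 0) = 0, max(-0.6, 0) = 0, max(15.4, 0) = 15.4
Node uu (S = 84.5): V_uu = e^(−0.08)·[0.5450·0.0000 + 0.4550·0.0000] = 0.0000
Node ud (S = 52): V_ud = e^(−0.08)·[0.5450·0.0000 + 0.4550·0.0000] = 0.0000
Node dd (S = 32): V_dd = e^(−0.08)·[0.5450·0.0000 + 0.4550·15.4000] = 6.4680
Node u (S = 65): V_u = e^(−0.08)·[0.5450·0.0000 + 0.4550·0.0000] = 0.0000
Node d (S = 40): V_d = e^(−0.08)·[0.5450·0.0000 + 0.4550·6.4680] = 2.7166
Node 0 (S = 50): V_0 = e^(−0.08)·[0.5450·0.0000 + 0.4550·2.7166] = 1.1410

$1.14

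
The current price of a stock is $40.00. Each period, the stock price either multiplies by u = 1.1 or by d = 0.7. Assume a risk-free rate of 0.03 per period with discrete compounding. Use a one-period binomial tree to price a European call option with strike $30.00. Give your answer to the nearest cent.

$11.21

Risk-neutral probability p = (1 + 0.03 − 0.7)/(1.1 − 0.7) = 0.3300/0.4000 = 0.8250
Terminal stock prices: S_u = 44, S_d = 28
Terminal payoffs (S − K): max(14, 0) = 14, max(-2, 0) = 0
Node 0 (S = 40): V_0 = 1/1.03·[0.8250·14.0000 + 0.1750·0.0000] = 11.2136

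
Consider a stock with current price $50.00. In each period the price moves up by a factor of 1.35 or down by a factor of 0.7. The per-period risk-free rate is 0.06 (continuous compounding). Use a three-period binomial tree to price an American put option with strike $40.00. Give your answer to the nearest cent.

Risk-neutral probability p = (e^0.06 − 0.7)/(1.35 − 0.7) = 0.3618/0.6500 = 0.5567
Terminal stock prices: S_uuu = 123, S_uud = 63.79, S_udd = 33.07, S_ddd = 17.15
Terminal payoffs (K − S): max(-83.02, 0) = 0, max(-23.79, 0) = 0, max(6.925, 0) = 6.925, max(22.85, 0) = 22.85
Node uu (S = 91.13): continuation = e^(−0.06)·[0.5567·0.0000 + 0.4433·0.0000] = 0.0000; exercise value = 0.0000 ≤ continuation, so V_uu = 0.0000
Node ud (S = 47.25): continuation = e^(−0.06)·[0.5567·0.0000 + 0.4433·6.9250] = 2.8913; exercise value = 0.0000 ≤ continuation, so V_ud = 2.8913
Node dd (S = 24.5): continuation = e^(−0.06)·[0.5567·6.9250 + 0.4433·22.8500] = 13.1706; exercise value = 15.5000 > continuation, so V_dd = 15.5000 (exercise)
Node u (S = 67.5): continuation = e^(−0.06)·[0.5567·0.0000 + 0.4433·2.8913] = 1.2071; exercise value = 0.0000 ≤ continuation, so V_u = 1.2071
Node d (S = 35): continuation = e^(−0.06)·[0.5567·2.8913 + 0.4433·15.5000] = 7.9872; exercise value = 5.0000 ≤ continuation, so V_d = 7.9872
Node 0 (S = 50): continuation = e^(−0.06)·[0.5567·1.2071 + 0.4433·7.9872] = 3.9676; exercise value = 0.0000 ≤ continuation, so V_0 = 3.9676

$3.97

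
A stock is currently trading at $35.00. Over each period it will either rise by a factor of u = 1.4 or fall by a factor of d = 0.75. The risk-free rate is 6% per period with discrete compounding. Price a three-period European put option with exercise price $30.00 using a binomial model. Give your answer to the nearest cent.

$2.63

Risk-neutral probability p = (1 + 0.06 − 0.75)/(1.4 − 0.75) = 0.3100/0.6500 = 0.4769
Terminal stock prices: S_uuu = 96.04, S_uud = 51.45, S_udd = 27.56, S_ddd = 14.77
Terminal payoffs (K − S): max(-66.04, 0) = 0, max(-21.45, 0) = 0, max(2.438, 0) = 2.438, max(15.23, 0) = 15.23
Node uu (S = 68.6): V_uu = 1/1.06·[0.4769·0.0000 + 0.5231·0.0000] = 0.0000
Node ud (S = 36.75): V_ud = 1/1.06·[0.4769·0.0000 + 0.5231·2.4375] = 1.2028
Node dd (S = 19.69): V_dd = 1/1.06·[0.4769·2.4375 + 0.5231·15.2344] = 8.6144
Node u (S = 49): V_u = 1/1.06·[0.4769·0.0000 + 0.5231·1.2028] = 0.5936
Node d (S = 26.25): V_d = 1/1.06·[0.4769·1.2028 + 0.5231·8.6144] = 4.7921
Node 0 (S = 35): V_0 = 1/1.06·[0.4769·0.5936 + 0.5231·4.7921] = 2.6318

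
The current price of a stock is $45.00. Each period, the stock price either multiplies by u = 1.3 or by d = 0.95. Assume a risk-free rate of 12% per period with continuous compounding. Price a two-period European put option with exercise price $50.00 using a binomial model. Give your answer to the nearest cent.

Risk-neutral probability p = (e^0.12 − 0.95)/(1.3 − 0.95) = 0.1775/0.3500 = 0.5071
Terminal stock prices: S_uu = 76.05, S_ud = 55.57, S_dd = 40.61
Terminal payoffs (K − S): max(-26.05, 0) = 0, max(-5.575, 0) = 0, max(9.388, 0) = 9.388
Node u (S = 58.5): V_u = e^(−0.12)·[0.5071·0.0000 + 0.4929·0.0000] = 0.0000
Node d (S = 42.75): V_d = e^(−0.12)·[0.5071·0.0000 + 0.4929·9.3875] = 4.1036
Node 0 (S = 45): V_0 = e^(−0.12)·[0.5071·0.0000 + 0.4929·4.1036] = 1.7938

$1.79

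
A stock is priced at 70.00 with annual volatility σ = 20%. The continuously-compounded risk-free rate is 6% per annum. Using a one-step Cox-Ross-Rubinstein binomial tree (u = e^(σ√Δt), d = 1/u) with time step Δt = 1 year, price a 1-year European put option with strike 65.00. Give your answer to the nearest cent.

CRR parameters: u = e^(σ√Δt) = e^(0.2·√1) = 1.2214, d = 1/u = 0.8187
Per-period rate: rΔt = 0.06·1 = 0.06, so R = e^0.06 = 1.0618
Risk-neutral probability p = (e^0.06 − 0.8187)/(1.2214 − 0.8187) = 0.2431/0.4027 = 0.6037
Terminal stock prices: S_u = 85.5, S_d = 57.31
Terminal payoffs (K − S): max(-20.5, 0) = 0, max(7.689, 0) = 7.689
Node 0 (S = 70): V_0 = e^(−0.06)·[0.6037·0.0000 + 0.3963·7.6888] = 2.8694

2.87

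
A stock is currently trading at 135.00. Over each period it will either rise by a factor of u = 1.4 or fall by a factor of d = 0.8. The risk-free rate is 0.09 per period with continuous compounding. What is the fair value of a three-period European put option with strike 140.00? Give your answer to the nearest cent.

Risk-neutral probability p = (e^0.09 − 0.8)/(1.4 − 0.8) = 0.2942/0.6000 = 0.4903
Terminal stock prices: S_uuu = 370.4, S_uud = 211.7, S_udd = 121, S_ddd = 69.12
Terminal payoffs (K − S): max(-230.4, 0) = 0, max(-71.68, 0) = 0, max(19.04, 0) = 19.04, max(70.88, 0) = 70.88
Node uu (S = 264.6): V_uu = e^(−0.09)·[0.4903·0.0000 + 0.5097·0.0000] = 0.0000
Node ud (S = 151.2): V_ud = e^(−0.09)·[0.4903·0.0000 + 0.5097·19.0400] = 8.8696
Node dd (S = 86.4): V_dd = e^(−0.09)·[0.4903·19.0400 + 0.5097·70.8800] = 41.5504
Node u (S = 189): V_u = e^(−0.09)·[0.4903·0.0000 + 0.5097·8.8696] = 4.1318
Node d (S = 108): V_d = e^(−0.09)·[0.4903·8.8696 + 0.5097·41.5504] = 23.3302
Node 0 (S = 135): V_0 = e^(−0.09)·[0.4903·4.1318 + 0.5097·23.3302] = 12.7195

12.72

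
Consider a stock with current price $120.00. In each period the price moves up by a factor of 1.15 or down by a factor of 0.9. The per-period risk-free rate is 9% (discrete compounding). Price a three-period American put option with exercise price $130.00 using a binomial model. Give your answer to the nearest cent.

$10.00

Risk-neutral probability p = (1 + 0.09 − 0.9)/(1.15 − 0.9) = 0.1900/0.2500 = 0.7600
Terminal stock prices: S_uuu = 182.5, S_uud = 142.8, S_udd = 111.8, S_ddd = 87.48
Terminal payoffs (K − S): max(-52.5, 0) = 0, max(-12.83, 0) = 0, max(18.22, 0) = 18.22, max(42.52, 0) = 42.52
Node uu (S = 158.7): continuation = 1/1.09·[0.7600·0.0000 + 0.2400·0.0000] = 0.0000; exercise value = 0.0000 ≤ continuation, so V_uu = 0.0000
Node ud (S = 124.2): continuation = 1/1.09·[0.7600·0.0000 + 0.2400·18.2200] = 4.0117; exercise value = 5.8000 > continuation, so V_ud = 5.8000 (exercise)
Node dd (S = 97.2): continuation = 1/1.09·[0.7600·18.2200 + 0.2400·42.5200] = 22.0661; exercise value = 32.8000 > continuation, so V_dd = 32.8000 (exercise)
Node u (S = 138): continuation = 1/1.09·[0.7600·0.0000 + 0.2400·5.8000] = 1.2771; exercise value = 0.0000 ≤ continuation, so V_u = 1.2771
Node d (S = 108): continuation = 1/1.09·[0.7600·5.8000 + 0.2400·32.8000] = 11.2661; exercise value = 22.0000 > continuation, so V_d = 22.0000 (exercise)
Node 0 (S = 120): continuation = 1/1.09·[0.7600·1.2771 + 0.2400·22.0000] = 5.7345; exercise value = 10.0000 > continuation, so V_0 = 10.0000 (exercise)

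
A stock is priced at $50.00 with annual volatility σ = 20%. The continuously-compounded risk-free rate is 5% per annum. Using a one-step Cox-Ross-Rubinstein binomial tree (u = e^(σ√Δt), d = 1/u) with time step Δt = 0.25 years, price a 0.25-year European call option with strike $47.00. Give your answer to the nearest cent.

CRR parameters: u = e^(σ√Δt) = e^(0.2·√0.25) = 1.1052, d = 1/u = 0.9048
Per-period rate: rΔt = 0.05·0.25 = 0.0125, so R = e^0.0125 = 1.0126
Risk-neutral probability p = (e^0.0125 − 0.9048)/(1.1052 − 0.9048) = 0.1077/0.2003 = 0.5378
Terminal stock prices: S_u = 55.26, S_d = 45.24
Terminal payoffs (S − K): max(8.259, 0) = 8.259, max(-1.758, 0) = 0
Node 0 (S = 50): V_0 = e^(−0.0125)·[0.5378·8.2585 + 0.4622·0.0000] = 4.3863

$4.39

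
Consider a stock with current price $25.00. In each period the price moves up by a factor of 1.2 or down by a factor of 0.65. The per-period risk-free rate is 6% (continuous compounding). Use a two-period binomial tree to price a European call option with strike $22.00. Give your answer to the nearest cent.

Risk-neutral probability p = (e^0.06 − 0.65)/(1.2 − 0.65) = 0.4118/0.5500 = 0.7488
Terminal stock prices: S_uu = 36, S_ud = 19.5, S_dd = 10.56
Terminal payoffs (S − K): max(14, 0) = 14, max(-2.5, 0) = 0, max(-11.44, 0) = 0
Node u (S = 30): V_u = e^(−0.06)·[0.7488·14.0000 + 0.2512·0.0000] = 9.8726
Node d (S = 16.25): V_d = e^(−0.06)·[0.7488·0.0000 + 0.2512·0.0000] = 0.0000
Node 0 (S = 25): V_0 = e^(−0.06)·[0.7488·9.8726 + 0.2512·0.0000] = 6.9620

$6.96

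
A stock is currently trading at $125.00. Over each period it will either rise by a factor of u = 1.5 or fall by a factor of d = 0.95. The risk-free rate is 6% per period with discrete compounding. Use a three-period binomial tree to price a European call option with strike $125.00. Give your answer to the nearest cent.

Risk-neutral probability p = (1 + 0.06 − 0.95)/(1.5 − 0.95) = 0.1100/0.5500 = 0.2000
Terminal stock prices: S_uuu = 421.9, S_uud = 267.2, S_udd = 169.2, S_ddd = 107.2
Terminal payoffs (S − K): max(296.9, 0) = 296.9, max(142.2, 0) = 142.2, max(44.22, 0) = 44.22, max(-17.83, 0) = 0
Node uu (S = 281.2): V_uu = 1/1.06·[0.2000·296.8750 + 0.8000·142.1875] = 163.3255
Node ud (S = 178.1): V_ud = 1/1.06·[0.2000·142.1875 + 0.8000·44.2188] = 60.2005
Node dd (S = 112.8): V_dd = 1/1.06·[0.2000·44.2188 + 0.8000·0.0000] = 8.3432
Node u (S = 187.5): V_u = 1/1.06·[0.2000·163.3255 + 0.8000·60.2005] = 76.2504
Node d (S = 118.8): V_d = 1/1.06·[0.2000·60.2005 + 0.8000·8.3432] = 17.6553
Node 0 (S = 125): V_0 = 1/1.06·[0.2000·76.2504 + 0.8000·17.6553] = 27.7116

$27.71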